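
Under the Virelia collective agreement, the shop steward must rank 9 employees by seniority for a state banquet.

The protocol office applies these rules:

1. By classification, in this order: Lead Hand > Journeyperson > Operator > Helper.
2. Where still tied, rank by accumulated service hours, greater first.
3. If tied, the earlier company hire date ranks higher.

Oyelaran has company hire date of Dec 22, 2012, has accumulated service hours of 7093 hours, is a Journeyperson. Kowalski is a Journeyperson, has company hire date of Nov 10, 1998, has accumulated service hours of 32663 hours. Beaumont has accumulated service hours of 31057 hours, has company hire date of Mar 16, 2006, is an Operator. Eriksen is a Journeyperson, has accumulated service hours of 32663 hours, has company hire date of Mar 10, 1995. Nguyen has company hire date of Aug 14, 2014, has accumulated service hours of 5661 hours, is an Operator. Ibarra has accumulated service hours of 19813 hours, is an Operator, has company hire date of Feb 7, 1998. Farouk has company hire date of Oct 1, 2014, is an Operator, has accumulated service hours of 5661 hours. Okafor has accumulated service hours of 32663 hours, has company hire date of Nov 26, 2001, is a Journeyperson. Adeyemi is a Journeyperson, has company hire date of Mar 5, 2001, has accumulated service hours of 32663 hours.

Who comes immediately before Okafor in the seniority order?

Adeyemi

By classification: Eriksen, Kowalski, Adeyemi, Okafor and Oyelaran (Journeyperson); then Beaumont, Ibarra, Nguyen and Farouk (Operator).
Among Eriksen, Kowalski, Adeyemi, Okafor and Oyelaran, by accumulated service hours (higher first): Eriksen, Kowalski, Adeyemi and Okafor (32663 hours) before Oyelaran (7093 hours).
Among Eriksen, Kowalski, Adeyemi and Okafor, by company hire date (earlier first): Eriksen (Mar 10, 1995) before Kowalski (Nov 10, 1998) before Adeyemi (Mar 5, 2001) before Okafor (Nov 26, 2001).
Among Beaumont, Ibarra, Nguyen and Farouk, by accumulated service hours (higher first): Beaumont (31057 hours) before Ibarra (19813 hours) before Nguyen and Farouk (5661 hours).
Among Nguyen and Farouk, by company hire date (earlier first): Nguyen (Aug 14, 2014) before Farouk (Oct 1, 2014).
Order: Eriksen, Kowalski, Adeyemi, Okafor, Oyelaran, Beaumont, Ibarra, Nguyen, Farouk.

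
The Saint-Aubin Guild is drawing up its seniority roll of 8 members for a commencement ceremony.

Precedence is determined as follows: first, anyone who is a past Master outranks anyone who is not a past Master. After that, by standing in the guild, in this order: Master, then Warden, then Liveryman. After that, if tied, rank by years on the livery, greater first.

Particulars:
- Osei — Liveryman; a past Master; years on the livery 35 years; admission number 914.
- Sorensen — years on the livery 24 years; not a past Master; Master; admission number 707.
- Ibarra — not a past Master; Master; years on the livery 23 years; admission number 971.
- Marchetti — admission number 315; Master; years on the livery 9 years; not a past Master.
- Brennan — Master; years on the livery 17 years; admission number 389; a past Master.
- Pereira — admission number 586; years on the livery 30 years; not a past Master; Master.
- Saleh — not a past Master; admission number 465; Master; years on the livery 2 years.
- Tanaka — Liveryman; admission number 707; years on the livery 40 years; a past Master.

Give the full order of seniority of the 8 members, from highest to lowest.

Brennan, Tanaka, Osei, Pereira, Sorensen, Ibarra, Marchetti, Saleh

By the first rule: Brennan, Tanaka and Osei (each a past Master); then Pereira, Sorensen, Ibarra, Marchetti and Saleh (each not a past Master).
Among Brennan, Tanaka and Osei, by standing in the guild: Brennan (Master) before Tanaka and Osei (Liveryman).
Among Tanaka and Osei, by years on the livery (higher first): Tanaka (40 years) before Osei (35 years).
Pereira, Sorensen, Ibarra, Marchetti and Saleh are each Master, so the next rule applies.
Among Pereira, Sorensen, Ibarra, Marchetti and Saleh, by years on the livery (higher first): Pereira (30 years) before Sorensen (24 years) before Ibarra (23 years) before Marchetti (9 years) before Saleh (2 years).
Full order: Brennan, Tanaka, Osei, Pereira, Sorensen, Ibarra, Marchetti, Saleh.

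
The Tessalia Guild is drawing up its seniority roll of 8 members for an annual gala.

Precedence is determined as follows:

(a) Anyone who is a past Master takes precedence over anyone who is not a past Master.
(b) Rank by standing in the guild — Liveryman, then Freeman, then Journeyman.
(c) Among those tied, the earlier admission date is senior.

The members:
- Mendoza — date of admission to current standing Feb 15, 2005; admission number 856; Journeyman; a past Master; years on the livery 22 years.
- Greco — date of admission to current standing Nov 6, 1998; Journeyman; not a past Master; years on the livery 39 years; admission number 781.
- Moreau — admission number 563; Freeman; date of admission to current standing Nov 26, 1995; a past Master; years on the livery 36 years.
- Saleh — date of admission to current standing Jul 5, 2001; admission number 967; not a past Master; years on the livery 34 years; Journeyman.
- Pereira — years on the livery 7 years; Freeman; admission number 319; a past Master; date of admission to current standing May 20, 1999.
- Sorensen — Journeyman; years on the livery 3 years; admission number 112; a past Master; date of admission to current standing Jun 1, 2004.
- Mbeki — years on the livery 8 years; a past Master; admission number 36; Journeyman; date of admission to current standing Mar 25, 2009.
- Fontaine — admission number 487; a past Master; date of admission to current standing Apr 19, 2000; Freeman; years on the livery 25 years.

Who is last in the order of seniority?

By the first rule: Moreau, Pereira, Fontaine, Sorensen, Mendoza and Mbeki (each a past Master); then Greco and Saleh (both not a past Master).
Among Moreau, Pereira, Fontaine, Sorensen, Mendoza and Mbeki, by standing in the guild: Moreau, Pereira and Fontaine (Freeman) before Sorensen, Mendoza and Mbeki (Journeyman).
Among Moreau, Pereira and Fontaine, by date of admission to current standing (earlier first): Moreau (Nov 26, 1995) before Pereira (May 20, 1999) before Fontaine (Apr 19, 2000).
Among Sorensen, Mendoza and Mbeki, by date of admission to current standing (earlier first): Sorensen (Jun 1, 2004) before Mendoza (Feb 15, 2005) before Mbeki (Mar 25, 2009).
Greco and Saleh are each Journeyman, so the next rule applies.
Among Greco and Saleh, by date of admission to current standing (earlier first): Greco (Nov 6, 1998) before Saleh (Jul 5, 2001).
Order: Moreau, Pereira, Fontaine, Sorensen, Mendoza, Mbeki, Greco, Saleh.

Saleh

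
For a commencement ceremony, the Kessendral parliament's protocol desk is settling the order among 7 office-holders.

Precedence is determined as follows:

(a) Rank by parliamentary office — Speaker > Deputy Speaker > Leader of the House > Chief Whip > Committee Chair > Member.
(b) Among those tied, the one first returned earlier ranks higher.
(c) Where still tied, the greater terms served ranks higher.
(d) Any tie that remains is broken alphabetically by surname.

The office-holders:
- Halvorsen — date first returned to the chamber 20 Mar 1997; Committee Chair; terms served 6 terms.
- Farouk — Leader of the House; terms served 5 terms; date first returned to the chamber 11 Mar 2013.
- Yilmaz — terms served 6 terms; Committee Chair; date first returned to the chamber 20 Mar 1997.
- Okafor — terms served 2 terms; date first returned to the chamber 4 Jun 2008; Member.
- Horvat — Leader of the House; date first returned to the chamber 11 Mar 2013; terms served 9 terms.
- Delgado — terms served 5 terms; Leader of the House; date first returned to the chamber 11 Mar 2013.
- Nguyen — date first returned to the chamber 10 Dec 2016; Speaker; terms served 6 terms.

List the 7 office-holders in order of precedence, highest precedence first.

Nguyen, Horvat, Delgado, Farouk, Halvorsen, Yilmaz, Okafor

By parliamentary office: Nguyen (Speaker); then Horvat, Delgado and Farouk (Leader of the House); then Halvorsen and Yilmaz (Committee Chair); then Okafor (Member).
Horvat, Delgado and Farouk all have date first returned to the chamber 11 Mar 2013, so the next rule applies.
Among Horvat, Delgado and Farouk, by terms served (higher first): Horvat (9 terms) before Delgado and Farouk (5 terms).
Among Delgado and Farouk, alphabetically by surname: Delgado before Farouk.
Halvorsen and Yilmaz both have date first returned to the chamber 20 Mar 1997, so the next rule applies.
Halvorsen and Yilmaz both have terms served 6 terms, so the next rule applies.
Among Halvorsen and Yilmaz, alphabetically by surname: Halvorsen before Yilmaz.
Full order: Nguyen, Horvat, Delgado, Farouk, Halvorsen, Yilmaz, Okafor.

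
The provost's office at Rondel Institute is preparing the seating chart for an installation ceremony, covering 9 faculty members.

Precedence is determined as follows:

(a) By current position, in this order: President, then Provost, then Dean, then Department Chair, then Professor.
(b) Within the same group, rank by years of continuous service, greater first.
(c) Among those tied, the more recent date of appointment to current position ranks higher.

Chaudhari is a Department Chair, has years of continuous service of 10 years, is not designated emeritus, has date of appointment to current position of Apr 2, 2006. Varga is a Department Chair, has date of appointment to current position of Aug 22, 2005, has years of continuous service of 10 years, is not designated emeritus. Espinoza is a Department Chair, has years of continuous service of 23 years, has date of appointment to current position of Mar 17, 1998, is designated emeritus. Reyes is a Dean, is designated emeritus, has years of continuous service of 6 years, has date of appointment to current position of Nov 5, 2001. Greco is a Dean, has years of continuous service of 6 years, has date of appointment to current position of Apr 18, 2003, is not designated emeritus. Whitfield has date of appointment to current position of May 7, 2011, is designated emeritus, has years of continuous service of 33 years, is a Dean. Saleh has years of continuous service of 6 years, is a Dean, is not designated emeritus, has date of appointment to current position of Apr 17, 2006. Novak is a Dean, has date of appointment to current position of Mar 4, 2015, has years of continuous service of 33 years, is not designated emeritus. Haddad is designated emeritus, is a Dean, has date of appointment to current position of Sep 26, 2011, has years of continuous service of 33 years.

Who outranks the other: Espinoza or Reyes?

Reyes

By current position: Novak, Haddad, Whitfield, Saleh, Greco and Reyes (Dean); then Espinoza, Chaudhari and Varga (Department Chair).
Among Novak, Haddad, Whitfield, Saleh, Greco and Reyes, by years of continuous service (higher first): Novak, Haddad and Whitfield (33 years) before Saleh, Greco and Reyes (6 years).
Among Novak, Haddad and Whitfield, by date of appointment to current position (later first): Novak (Mar 4, 2015) before Haddad (Sep 26, 2011) before Whitfield (May 7, 2011).
Among Saleh, Greco and Reyes, by date of appointment to current position (later first): Saleh (Apr 17, 2006) before Greco (Apr 18, 2003) before Reyes (Nov 5, 2001).
Among Espinoza, Chaudhari and Varga, by years of continuous service (higher first): Espinoza (23 years) before Chaudhari and Varga (10 years).
Among Chaudhari and Varga, by date of appointment to current position (later first): Chaudhari (Apr 2, 2006) before Varga (Aug 22, 2005).
So Reyes takes precedence.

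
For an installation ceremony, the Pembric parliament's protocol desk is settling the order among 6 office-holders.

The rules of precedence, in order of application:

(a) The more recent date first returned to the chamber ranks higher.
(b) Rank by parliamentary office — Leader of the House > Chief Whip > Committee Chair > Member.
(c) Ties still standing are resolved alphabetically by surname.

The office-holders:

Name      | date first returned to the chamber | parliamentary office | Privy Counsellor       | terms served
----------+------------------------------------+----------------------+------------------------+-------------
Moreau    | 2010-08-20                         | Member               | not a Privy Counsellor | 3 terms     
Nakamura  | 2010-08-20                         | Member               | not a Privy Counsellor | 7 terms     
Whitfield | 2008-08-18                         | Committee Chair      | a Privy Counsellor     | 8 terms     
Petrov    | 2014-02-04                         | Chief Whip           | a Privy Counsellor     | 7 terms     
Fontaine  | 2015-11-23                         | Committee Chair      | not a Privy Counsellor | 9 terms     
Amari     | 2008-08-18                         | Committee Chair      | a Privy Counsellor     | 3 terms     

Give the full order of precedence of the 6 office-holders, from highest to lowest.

By date first returned to the chamber (later first): Fontaine (2015-11-23); then Petrov (2014-02-04); then Moreau and Nakamura (both 2010-08-20); then Amari and Whitfield (both 2008-08-18).
Moreau and Nakamura are each Member, so the next rule applies.
Among Moreau and Nakamura, alphabetically by surname: Moreau before Nakamura.
Amari and Whitfield are each Committee Chair, so the next rule applies.
Among Amari and Whitfield, alphabetically by surname: Amari before Whitfield.
Full order: Fontaine, Petrov, Moreau, Nakamura, Amari, Whitfield.

Fontaine, Petrov, Moreau, Nakamura, Amari, Whitfield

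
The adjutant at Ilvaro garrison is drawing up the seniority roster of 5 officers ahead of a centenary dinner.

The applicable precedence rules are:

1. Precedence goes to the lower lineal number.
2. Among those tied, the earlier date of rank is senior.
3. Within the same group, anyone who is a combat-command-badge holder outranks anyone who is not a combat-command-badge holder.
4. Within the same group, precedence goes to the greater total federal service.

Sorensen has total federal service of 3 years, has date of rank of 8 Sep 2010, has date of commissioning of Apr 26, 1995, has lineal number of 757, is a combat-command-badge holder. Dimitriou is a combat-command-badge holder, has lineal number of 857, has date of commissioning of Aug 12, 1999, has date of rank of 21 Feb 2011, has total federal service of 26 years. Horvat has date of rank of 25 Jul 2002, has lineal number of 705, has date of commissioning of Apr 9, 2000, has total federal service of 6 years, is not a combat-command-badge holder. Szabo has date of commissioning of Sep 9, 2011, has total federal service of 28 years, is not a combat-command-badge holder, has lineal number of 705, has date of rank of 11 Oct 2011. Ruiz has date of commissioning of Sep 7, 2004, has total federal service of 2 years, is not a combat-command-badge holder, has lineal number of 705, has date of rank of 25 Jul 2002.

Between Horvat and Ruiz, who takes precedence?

Horvat

By lineal number (lower first): Horvat, Ruiz and Szabo (each 705); then Sorensen (757); then Dimitriou (857).
Among Horvat, Ruiz and Szabo, by date of rank (earlier first): Horvat and Ruiz (25 Jul 2002) before Szabo (11 Oct 2011).
Horvat and Ruiz are each not a combat-command-badge holder, so the next rule applies.
Among Horvat and Ruiz, by total federal service (higher first): Horvat (6 years) before Ruiz (2 years).
So Horvat takes precedence.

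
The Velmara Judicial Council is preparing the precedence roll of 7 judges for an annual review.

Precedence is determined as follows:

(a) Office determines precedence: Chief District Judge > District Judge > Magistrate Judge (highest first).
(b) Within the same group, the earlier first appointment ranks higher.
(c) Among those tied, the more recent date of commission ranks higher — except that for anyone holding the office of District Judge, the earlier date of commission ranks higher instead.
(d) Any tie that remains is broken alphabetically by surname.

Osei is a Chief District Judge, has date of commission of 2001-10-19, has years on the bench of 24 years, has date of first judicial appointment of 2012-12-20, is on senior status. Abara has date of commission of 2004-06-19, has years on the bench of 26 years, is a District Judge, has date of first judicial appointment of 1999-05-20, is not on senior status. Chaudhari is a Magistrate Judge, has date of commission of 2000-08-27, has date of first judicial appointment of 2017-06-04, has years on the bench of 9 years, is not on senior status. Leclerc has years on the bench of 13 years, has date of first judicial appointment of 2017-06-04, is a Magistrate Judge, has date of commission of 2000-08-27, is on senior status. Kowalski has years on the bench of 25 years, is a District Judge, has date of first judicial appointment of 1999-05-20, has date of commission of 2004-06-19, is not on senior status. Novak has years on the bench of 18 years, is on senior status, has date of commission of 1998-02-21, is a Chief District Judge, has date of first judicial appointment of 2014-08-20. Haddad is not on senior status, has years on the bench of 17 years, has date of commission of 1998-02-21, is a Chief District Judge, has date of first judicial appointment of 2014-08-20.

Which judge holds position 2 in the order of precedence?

Haddad

By office: Osei, Haddad and Novak (Chief District Judge); then Abara and Kowalski (District Judge); then Chaudhari and Leclerc (Magistrate Judge).
Among Osei, Haddad and Novak, by date of first judicial appointment (earlier first): Osei (2012-12-20) before Haddad and Novak (2014-08-20).
Haddad and Novak both have date of commission 1998-02-21, so the next rule applies.
Among Haddad and Novak, alphabetically by surname: Haddad before Novak.
Abara and Kowalski both have date of first judicial appointment 1999-05-20, so the next rule applies.
Abara and Kowalski both have date of commission 2004-06-19, so the next rule applies.
Among Abara and Kowalski, alphabetically by surname: Abara before Kowalski.
Chaudhari and Leclerc both have date of first judicial appointment 2017-06-04, so the next rule applies.
Chaudhari and Leclerc both have date of commission 2000-08-27, so the next rule applies.
Among Chaudhari and Leclerc, alphabetically by surname: Chaudhari before Leclerc.
Order: Osei, Haddad, Novak, Abara, Kowalski, Chaudhari, Leclerc.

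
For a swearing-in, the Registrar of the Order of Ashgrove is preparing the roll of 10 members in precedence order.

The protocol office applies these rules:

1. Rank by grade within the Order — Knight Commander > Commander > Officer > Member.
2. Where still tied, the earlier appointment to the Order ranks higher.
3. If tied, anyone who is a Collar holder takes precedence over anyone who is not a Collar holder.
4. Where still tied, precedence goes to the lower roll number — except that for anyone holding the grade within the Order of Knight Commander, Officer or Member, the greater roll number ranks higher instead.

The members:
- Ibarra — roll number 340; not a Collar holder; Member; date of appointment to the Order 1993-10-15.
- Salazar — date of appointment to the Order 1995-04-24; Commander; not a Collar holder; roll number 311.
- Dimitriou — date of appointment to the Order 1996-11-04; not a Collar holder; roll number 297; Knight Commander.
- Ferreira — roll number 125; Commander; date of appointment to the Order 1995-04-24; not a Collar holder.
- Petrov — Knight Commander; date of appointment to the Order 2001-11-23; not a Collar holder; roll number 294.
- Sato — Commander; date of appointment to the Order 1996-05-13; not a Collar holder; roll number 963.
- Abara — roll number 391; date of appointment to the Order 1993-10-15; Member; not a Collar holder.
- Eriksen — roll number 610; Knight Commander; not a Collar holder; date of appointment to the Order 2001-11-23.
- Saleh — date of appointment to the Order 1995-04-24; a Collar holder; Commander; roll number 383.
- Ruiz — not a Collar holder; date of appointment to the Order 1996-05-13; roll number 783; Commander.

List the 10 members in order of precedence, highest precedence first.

Dimitriou, Eriksen, Petrov, Saleh, Ferreira, Salazar, Ruiz, Sato, Abara, Ibarra

By grade within the Order: Dimitriou, Eriksen and Petrov (Knight Commander); then Saleh, Ferreira, Salazar, Ruiz and Sato (Commander); then Abara and Ibarra (Member).
Among Dimitriou, Eriksen and Petrov, by date of appointment to the Order (earlier first): Dimitriou (1996-11-04) before Eriksen and Petrov (2001-11-23).
Eriksen and Petrov are each not a Collar holder, so the next rule applies.
Among Eriksen and Petrov, by roll number (higher first) (reversed rule for this group): Eriksen (610) before Petrov (294).
Among Saleh, Ferreira, Salazar, Ruiz and Sato, by date of appointment to the Order (earlier first): Saleh, Ferreira and Salazar (1995-04-24) before Ruiz and Sato (1996-05-13).
Among Saleh, Ferreira and Salazar, a Collar holder before not a Collar holder: Saleh (a Collar holder) before Ferreira and Salazar (not a Collar holder).
Among Ferreira and Salazar, by roll number (lower first): Ferreira (125) before Salazar (311).
Ruiz and Sato are each not a Collar holder, so the next rule applies.
Among Ruiz and Sato, by roll number (lower first): Ruiz (783) before Sato (963).
Abara and Ibarra both have date of appointment to the Order 1993-10-15, so the next rule applies.
Abara and Ibarra are each not a Collar holder, so the next rule applies.
Among Abara and Ibarra, by roll number (higher first) (reversed rule for this group): Abara (391) before Ibarra (340).
Full order: Dimitriou, Eriksen, Petrov, Saleh, Ferreira, Salazar, Ruiz, Sato, Abara, Ibarra.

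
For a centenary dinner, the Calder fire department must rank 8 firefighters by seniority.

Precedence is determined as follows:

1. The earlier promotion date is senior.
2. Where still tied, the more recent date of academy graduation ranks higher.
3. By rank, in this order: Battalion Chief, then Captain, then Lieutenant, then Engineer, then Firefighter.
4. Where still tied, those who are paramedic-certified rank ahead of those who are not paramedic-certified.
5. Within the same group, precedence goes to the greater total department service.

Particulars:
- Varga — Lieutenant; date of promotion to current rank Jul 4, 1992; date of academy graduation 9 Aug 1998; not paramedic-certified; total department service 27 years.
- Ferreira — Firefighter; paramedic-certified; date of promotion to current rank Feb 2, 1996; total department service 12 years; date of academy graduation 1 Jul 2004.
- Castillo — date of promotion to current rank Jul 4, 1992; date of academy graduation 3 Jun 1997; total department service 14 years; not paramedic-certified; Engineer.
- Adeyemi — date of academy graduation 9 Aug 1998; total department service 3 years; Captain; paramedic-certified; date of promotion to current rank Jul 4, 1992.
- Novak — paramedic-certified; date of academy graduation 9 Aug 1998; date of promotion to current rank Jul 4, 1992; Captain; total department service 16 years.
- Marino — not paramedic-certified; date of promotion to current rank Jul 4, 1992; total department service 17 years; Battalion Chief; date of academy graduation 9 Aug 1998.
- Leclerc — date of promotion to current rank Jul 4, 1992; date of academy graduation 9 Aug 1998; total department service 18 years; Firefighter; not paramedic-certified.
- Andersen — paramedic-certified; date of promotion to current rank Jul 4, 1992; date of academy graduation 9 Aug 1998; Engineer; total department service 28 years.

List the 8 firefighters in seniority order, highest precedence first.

Marino, Novak, Adeyemi, Varga, Andersen, Leclerc, Castillo, Ferreira

By date of promotion to current rank (earlier first): Marino, Novak, Adeyemi, Varga, Andersen, Leclerc and Castillo (each Jul 4, 1992); then Ferreira (Feb 2, 1996).
Among Marino, Novak, Adeyemi, Varga, Andersen, Leclerc and Castillo, by date of academy graduation (later first): Marino, Novak, Adeyemi, Varga, Andersen and Leclerc (9 Aug 1998) before Castillo (3 Jun 1997).
Among Marino, Novak, Adeyemi, Varga, Andersen and Leclerc, by rank: Marino (Battalion Chief) before Novak and Adeyemi (Captain) before Varga (Lieutenant) before Andersen (Engineer) before Leclerc (Firefighter).
Novak and Adeyemi are each paramedic-certified, so the next rule applies.
Among Novak and Adeyemi, by total department service (higher first): Novak (16 years) before Adeyemi (3 years).
Full order: Marino, Novak, Adeyemi, Varga, Andersen, Leclerc, Castillo, Ferreira.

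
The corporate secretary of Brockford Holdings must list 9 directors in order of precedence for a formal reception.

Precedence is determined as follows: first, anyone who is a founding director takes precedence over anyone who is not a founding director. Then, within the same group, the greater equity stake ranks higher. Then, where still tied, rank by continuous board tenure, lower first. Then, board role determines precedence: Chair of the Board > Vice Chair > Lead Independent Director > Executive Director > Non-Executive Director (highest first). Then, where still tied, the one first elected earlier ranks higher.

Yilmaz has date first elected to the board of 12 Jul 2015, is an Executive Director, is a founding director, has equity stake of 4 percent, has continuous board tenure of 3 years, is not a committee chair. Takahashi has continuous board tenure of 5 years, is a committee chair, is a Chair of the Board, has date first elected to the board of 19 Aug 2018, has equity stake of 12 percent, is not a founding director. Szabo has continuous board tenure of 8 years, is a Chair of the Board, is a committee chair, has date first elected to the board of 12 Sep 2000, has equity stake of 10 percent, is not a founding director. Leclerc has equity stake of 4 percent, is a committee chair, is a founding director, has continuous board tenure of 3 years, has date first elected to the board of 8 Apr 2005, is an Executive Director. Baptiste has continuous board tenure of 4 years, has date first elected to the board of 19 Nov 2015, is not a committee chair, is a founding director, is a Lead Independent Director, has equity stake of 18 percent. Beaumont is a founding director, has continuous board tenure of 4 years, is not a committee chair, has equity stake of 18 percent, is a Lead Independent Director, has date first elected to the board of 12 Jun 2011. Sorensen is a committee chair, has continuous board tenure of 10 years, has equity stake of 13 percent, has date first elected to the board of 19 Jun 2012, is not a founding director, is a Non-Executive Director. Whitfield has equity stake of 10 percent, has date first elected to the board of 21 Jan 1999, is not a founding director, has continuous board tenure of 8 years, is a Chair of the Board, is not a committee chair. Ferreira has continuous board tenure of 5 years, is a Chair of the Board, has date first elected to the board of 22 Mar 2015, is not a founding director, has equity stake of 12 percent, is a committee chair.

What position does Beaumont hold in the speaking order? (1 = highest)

By the first rule: Beaumont, Baptiste, Leclerc and Yilmaz (each a founding director); then Sorensen, Ferreira, Takahashi, Whitfield and Szabo (each not a founding director).
Among Beaumont, Baptiste, Leclerc and Yilmaz, by equity stake (higher first): Beaumont and Baptiste (18 percent) before Leclerc and Yilmaz (4 percent).
Beaumont and Baptiste both have continuous board tenure 4 years, so the next rule applies.
Beaumont and Baptiste are each Lead Independent Director, so the next rule applies.
Among Beaumont and Baptiste, by date first elected to the board (earlier first): Beaumont (12 Jun 2011) before Baptiste (19 Nov 2015).
Leclerc and Yilmaz both have continuous board tenure 3 years, so the next rule applies.
Leclerc and Yilmaz are each Executive Director, so the next rule applies.
Among Leclerc and Yilmaz, by date first elected to the board (earlier first): Leclerc (8 Apr 2005) before Yilmaz (12 Jul 2015).
Among Sorensen, Ferreira, Takahashi, Whitfield and Szabo, by equity stake (higher first): Sorensen (13 percent) before Ferreira and Takahashi (12 percent) before Whitfield and Szabo (10 percent).
Ferreira and Takahashi both have continuous board tenure 5 years, so the next rule applies.
Ferreira and Takahashi are each Chair of the Board, so the next rule applies.
Among Ferreira and Takahashi, by date first elected to the board (earlier first): Ferreira (22 Mar 2015) before Takahashi (19 Aug 2018).
Whitfield and Szabo both have continuous board tenure 8 years, so the next rule applies.
Whitfield and Szabo are each Chair of the Board, so the next rule applies.
Among Whitfield and Szabo, by date first elected to the board (earlier first): Whitfield (21 Jan 1999) before Szabo (12 Sep 2000).
Order: Beaumont, Baptiste, Leclerc, Yilmaz, Sorensen, Ferreira, Takahashi, Whitfield, Szabo. So position 1.

1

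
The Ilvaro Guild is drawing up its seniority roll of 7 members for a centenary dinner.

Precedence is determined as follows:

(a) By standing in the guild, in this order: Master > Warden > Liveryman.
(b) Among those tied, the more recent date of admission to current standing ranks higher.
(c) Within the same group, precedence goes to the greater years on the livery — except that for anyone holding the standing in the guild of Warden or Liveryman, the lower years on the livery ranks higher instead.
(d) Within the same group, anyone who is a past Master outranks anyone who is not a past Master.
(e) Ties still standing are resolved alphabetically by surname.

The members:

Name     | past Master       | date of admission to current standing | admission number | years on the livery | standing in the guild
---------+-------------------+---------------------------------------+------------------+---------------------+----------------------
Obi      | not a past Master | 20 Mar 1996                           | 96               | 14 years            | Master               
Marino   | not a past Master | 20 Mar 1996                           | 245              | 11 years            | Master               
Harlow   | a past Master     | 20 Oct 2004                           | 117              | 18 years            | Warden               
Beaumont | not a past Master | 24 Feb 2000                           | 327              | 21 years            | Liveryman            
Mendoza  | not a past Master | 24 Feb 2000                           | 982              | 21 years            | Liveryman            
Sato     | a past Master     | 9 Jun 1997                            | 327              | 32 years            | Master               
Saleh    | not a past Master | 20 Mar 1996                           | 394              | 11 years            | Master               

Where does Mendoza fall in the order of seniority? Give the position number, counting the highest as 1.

7

By standing in the guild: Sato, Obi, Marino and Saleh (Master); then Harlow (Warden); then Beaumont and Mendoza (Liveryman).
Among Sato, Obi, Marino and Saleh, by date of admission to current standing (later first): Sato (9 Jun 1997) before Obi, Marino and Saleh (20 Mar 1996).
Among Obi, Marino and Saleh, by years on the livery (higher first): Obi (14 years) before Marino and Saleh (11 years).
Marino and Saleh are each not a past Master, so the next rule applies.
Among Marino and Saleh, alphabetically by surname: Marino before Saleh.
Beaumont and Mendoza both have date of admission to current standing 24 Feb 2000, so the next rule applies.
Beaumont and Mendoza both have years on the livery 21 years, so the next rule applies.
Beaumont and Mendoza are each not a past Master, so the next rule applies.
Among Beaumont and Mendoza, alphabetically by surname: Beaumont before Mendoza.
Order: Sato, Obi, Marino, Saleh, Harlow, Beaumont, Mendoza. So position 7.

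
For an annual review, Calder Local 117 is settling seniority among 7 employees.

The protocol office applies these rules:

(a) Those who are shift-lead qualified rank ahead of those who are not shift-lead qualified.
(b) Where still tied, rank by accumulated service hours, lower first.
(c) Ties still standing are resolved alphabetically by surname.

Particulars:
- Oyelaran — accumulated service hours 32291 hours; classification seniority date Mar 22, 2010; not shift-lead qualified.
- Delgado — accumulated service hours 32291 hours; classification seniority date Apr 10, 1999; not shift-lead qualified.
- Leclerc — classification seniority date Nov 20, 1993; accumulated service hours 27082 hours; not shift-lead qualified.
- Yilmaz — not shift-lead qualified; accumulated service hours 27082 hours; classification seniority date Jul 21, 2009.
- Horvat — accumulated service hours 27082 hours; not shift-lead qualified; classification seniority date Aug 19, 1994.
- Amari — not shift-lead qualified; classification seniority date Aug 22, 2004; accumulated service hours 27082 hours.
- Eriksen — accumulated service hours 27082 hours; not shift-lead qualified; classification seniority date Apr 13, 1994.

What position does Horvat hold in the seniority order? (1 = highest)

By the first rule: Amari, Eriksen, Horvat, Leclerc, Yilmaz, Delgado and Oyelaran (each not shift-lead qualified).
Among Amari, Eriksen, Horvat, Leclerc, Yilmaz, Delgado and Oyelaran, by accumulated service hours (lower first): Amari, Eriksen, Horvat, Leclerc and Yilmaz (27082 hours) before Delgado and Oyelaran (32291 hours).
Among Amari, Eriksen, Horvat, Leclerc and Yilmaz, alphabetically by surname: Amari before Eriksen before Horvat before Leclerc before Yilmaz.
Among Delgado and Oyelaran, alphabetically by surname: Delgado before Oyelaran.
Order: Amari, Eriksen, Horvat, Leclerc, Yilmaz, Delgado, Oyelaran. So position 3.

3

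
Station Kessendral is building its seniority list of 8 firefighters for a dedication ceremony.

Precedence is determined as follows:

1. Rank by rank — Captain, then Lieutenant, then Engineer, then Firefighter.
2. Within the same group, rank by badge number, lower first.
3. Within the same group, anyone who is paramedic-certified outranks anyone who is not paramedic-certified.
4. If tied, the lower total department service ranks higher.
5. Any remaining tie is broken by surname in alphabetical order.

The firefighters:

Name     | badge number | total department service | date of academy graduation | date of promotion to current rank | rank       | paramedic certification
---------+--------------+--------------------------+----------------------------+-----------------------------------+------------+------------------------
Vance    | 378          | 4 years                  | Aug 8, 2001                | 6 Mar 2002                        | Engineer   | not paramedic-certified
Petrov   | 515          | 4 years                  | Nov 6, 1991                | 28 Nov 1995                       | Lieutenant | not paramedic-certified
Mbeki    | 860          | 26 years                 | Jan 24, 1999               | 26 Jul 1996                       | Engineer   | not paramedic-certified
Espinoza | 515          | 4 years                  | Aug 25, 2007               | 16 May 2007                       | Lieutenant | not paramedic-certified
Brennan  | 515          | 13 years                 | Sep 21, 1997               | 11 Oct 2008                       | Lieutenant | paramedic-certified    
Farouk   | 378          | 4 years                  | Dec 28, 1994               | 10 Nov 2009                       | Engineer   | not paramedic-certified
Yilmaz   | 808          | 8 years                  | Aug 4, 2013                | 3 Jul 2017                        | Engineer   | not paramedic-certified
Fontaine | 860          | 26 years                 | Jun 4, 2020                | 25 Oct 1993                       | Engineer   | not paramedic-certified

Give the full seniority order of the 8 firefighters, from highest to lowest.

Brennan, Espinoza, Petrov, Farouk, Vance, Yilmaz, Fontaine, Mbeki

By rank: Brennan, Espinoza and Petrov (Lieutenant); then Farouk, Vance, Yilmaz, Fontaine and Mbeki (Engineer).
Brennan, Espinoza and Petrov all have badge number 515, so the next rule applies.
Among Brennan, Espinoza and Petrov, paramedic-certified before not paramedic-certified: Brennan (paramedic-certified) before Espinoza and Petrov (not paramedic-certified).
Espinoza and Petrov both have total department service 4 years, so the next rule applies.
Among Espinoza and Petrov, alphabetically by surname: Espinoza before Petrov.
Among Farouk, Vance, Yilmaz, Fontaine and Mbeki, by badge number (lower first): Farouk and Vance (378) before Yilmaz (808) before Fontaine and Mbeki (860).
Farouk and Vance are each not paramedic-certified, so the next rule applies.
Farouk and Vance both have total department service 4 years, so the next rule applies.
Among Farouk and Vance, alphabetically by surname: Farouk before Vance.
Fontaine and Mbeki are each not paramedic-certified, so the next rule applies.
Fontaine and Mbeki both have total department service 26 years, so the next rule applies.
Among Fontaine and Mbeki, alphabetically by surname: Fontaine before Mbeki.
Full order: Brennan, Espinoza, Petrov, Farouk, Vance, Yilmaz, Fontaine, Mbeki.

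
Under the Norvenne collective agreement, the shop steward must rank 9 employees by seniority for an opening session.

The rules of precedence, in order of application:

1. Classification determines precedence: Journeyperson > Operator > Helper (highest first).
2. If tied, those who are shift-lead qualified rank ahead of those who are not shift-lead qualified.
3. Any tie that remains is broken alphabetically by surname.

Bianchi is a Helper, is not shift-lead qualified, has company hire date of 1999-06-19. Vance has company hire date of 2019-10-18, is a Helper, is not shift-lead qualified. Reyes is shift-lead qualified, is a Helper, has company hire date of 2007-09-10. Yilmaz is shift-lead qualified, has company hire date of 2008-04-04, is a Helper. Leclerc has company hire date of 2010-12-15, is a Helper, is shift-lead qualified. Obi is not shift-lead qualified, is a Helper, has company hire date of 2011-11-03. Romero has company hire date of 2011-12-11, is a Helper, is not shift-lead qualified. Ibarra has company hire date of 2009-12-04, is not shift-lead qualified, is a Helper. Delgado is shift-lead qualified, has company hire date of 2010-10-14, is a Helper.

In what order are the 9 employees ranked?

Delgado, Leclerc, Reyes, Yilmaz, Bianchi, Ibarra, Obi, Romero, Vance

By classification: Delgado, Leclerc, Reyes, Yilmaz, Bianchi, Ibarra, Obi, Romero and Vance (Helper).
Among Delgado, Leclerc, Reyes, Yilmaz, Bianchi, Ibarra, Obi, Romero and Vance, shift-lead qualified before not shift-lead qualified: Delgado, Leclerc, Reyes and Yilmaz (shift-lead qualified) before Bianchi, Ibarra, Obi, Romero and Vance (not shift-lead qualified).
Among Delgado, Leclerc, Reyes and Yilmaz, alphabetically by surname: Delgado before Leclerc before Reyes before Yilmaz.
Among Bianchi, Ibarra, Obi, Romero and Vance, alphabetically by surname: Bianchi before Ibarra before Obi before Romero before Vance.
Full order: Delgado, Leclerc, Reyes, Yilmaz, Bianchi, Ibarra, Obi, Romero, Vance.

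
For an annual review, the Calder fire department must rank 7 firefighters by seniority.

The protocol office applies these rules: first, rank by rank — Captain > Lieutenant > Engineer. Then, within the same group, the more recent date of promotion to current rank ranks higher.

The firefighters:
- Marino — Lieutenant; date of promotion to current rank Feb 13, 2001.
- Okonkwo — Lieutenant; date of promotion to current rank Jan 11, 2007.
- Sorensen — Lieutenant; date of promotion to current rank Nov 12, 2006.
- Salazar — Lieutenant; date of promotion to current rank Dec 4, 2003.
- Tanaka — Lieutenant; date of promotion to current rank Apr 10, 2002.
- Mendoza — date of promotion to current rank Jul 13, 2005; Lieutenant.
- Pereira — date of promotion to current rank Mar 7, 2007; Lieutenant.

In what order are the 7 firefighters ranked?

By rank: Pereira, Okonkwo, Sorensen, Mendoza, Salazar, Tanaka and Marino (Lieutenant).
Among Pereira, Okonkwo, Sorensen, Mendoza, Salazar, Tanaka and Marino, by date of promotion to current rank (later first): Pereira (Mar 7, 2007) before Okonkwo (Jan 11, 2007) before Sorensen (Nov 12, 2006) before Mendoza (Jul 13, 2005) before Salazar (Dec 4, 2003) before Tanaka (Apr 10, 2002) before Marino (Feb 13, 2001).
Full order: Pereira, Okonkwo, Sorensen, Mendoza, Salazar, Tanaka, Marino.

Pereira, Okonkwo, Sorensen, Mendoza, Salazar, Tanaka, Marino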